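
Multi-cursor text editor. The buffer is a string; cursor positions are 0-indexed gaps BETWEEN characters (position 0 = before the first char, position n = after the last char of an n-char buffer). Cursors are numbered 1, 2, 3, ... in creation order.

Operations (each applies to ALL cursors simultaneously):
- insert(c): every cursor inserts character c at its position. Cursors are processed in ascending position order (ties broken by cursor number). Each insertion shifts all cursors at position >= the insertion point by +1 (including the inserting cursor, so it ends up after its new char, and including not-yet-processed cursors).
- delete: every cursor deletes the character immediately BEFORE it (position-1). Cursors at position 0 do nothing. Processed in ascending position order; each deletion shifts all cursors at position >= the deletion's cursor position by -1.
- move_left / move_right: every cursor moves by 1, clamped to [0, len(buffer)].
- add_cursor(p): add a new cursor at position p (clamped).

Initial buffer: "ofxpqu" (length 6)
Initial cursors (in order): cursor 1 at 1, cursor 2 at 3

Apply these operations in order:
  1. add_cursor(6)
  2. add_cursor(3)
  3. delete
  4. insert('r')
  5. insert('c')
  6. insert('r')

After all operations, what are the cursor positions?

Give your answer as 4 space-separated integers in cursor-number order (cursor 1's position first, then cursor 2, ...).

Answer: 9 9 14 9

Derivation:
After op 1 (add_cursor(6)): buffer="ofxpqu" (len 6), cursors c1@1 c2@3 c3@6, authorship ......
After op 2 (add_cursor(3)): buffer="ofxpqu" (len 6), cursors c1@1 c2@3 c4@3 c3@6, authorship ......
After op 3 (delete): buffer="pq" (len 2), cursors c1@0 c2@0 c4@0 c3@2, authorship ..
After op 4 (insert('r')): buffer="rrrpqr" (len 6), cursors c1@3 c2@3 c4@3 c3@6, authorship 124..3
After op 5 (insert('c')): buffer="rrrcccpqrc" (len 10), cursors c1@6 c2@6 c4@6 c3@10, authorship 124124..33
After op 6 (insert('r')): buffer="rrrcccrrrpqrcr" (len 14), cursors c1@9 c2@9 c4@9 c3@14, authorship 124124124..333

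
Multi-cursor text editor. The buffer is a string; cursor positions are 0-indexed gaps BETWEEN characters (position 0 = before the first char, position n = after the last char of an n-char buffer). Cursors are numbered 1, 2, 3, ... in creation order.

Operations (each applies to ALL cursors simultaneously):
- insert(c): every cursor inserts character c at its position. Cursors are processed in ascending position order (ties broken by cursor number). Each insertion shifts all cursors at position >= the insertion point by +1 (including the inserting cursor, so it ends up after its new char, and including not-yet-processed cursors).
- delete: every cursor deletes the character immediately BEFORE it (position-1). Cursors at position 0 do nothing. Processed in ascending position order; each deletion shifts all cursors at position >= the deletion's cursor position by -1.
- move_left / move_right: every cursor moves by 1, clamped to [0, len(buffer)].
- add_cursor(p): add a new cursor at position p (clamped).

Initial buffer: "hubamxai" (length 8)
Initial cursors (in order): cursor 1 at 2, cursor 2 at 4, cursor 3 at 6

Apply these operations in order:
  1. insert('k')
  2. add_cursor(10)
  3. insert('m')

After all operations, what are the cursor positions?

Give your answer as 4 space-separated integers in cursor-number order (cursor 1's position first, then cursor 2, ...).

Answer: 4 8 12 14

Derivation:
After op 1 (insert('k')): buffer="hukbakmxkai" (len 11), cursors c1@3 c2@6 c3@9, authorship ..1..2..3..
After op 2 (add_cursor(10)): buffer="hukbakmxkai" (len 11), cursors c1@3 c2@6 c3@9 c4@10, authorship ..1..2..3..
After op 3 (insert('m')): buffer="hukmbakmmxkmami" (len 15), cursors c1@4 c2@8 c3@12 c4@14, authorship ..11..22..33.4.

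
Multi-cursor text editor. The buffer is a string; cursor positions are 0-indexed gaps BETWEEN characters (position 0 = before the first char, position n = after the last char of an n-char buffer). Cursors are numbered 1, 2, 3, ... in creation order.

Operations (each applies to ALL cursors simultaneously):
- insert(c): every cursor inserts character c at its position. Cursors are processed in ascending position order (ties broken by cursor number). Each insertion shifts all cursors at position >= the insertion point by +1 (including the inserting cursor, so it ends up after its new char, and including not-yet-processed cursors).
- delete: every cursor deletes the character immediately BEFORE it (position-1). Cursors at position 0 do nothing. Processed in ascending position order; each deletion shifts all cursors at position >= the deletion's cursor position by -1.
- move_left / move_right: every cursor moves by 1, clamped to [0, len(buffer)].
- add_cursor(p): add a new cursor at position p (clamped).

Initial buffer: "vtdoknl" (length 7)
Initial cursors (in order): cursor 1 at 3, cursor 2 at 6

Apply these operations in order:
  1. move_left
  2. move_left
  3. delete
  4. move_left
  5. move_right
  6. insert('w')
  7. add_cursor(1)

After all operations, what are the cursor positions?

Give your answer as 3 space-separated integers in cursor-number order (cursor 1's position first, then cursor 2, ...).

After op 1 (move_left): buffer="vtdoknl" (len 7), cursors c1@2 c2@5, authorship .......
After op 2 (move_left): buffer="vtdoknl" (len 7), cursors c1@1 c2@4, authorship .......
After op 3 (delete): buffer="tdknl" (len 5), cursors c1@0 c2@2, authorship .....
After op 4 (move_left): buffer="tdknl" (len 5), cursors c1@0 c2@1, authorship .....
After op 5 (move_right): buffer="tdknl" (len 5), cursors c1@1 c2@2, authorship .....
After op 6 (insert('w')): buffer="twdwknl" (len 7), cursors c1@2 c2@4, authorship .1.2...
After op 7 (add_cursor(1)): buffer="twdwknl" (len 7), cursors c3@1 c1@2 c2@4, authorship .1.2...

Answer: 2 4 1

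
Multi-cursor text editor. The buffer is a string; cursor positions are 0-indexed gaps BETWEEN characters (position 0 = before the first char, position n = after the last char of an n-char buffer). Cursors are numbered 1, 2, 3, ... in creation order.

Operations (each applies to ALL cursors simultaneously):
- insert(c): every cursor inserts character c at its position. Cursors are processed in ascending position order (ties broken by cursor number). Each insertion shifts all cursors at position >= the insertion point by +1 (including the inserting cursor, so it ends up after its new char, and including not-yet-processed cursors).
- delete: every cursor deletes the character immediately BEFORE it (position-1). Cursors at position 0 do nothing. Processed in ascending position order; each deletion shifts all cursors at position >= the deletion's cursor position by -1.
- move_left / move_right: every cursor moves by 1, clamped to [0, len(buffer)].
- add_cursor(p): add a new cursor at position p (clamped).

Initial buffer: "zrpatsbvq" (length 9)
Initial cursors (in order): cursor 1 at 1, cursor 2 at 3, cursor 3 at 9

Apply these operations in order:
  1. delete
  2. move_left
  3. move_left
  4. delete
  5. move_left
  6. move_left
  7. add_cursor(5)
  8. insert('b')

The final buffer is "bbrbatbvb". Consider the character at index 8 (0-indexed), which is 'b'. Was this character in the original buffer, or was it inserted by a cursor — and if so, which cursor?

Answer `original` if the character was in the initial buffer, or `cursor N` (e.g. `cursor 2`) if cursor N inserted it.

Answer: cursor 4

Derivation:
After op 1 (delete): buffer="ratsbv" (len 6), cursors c1@0 c2@1 c3@6, authorship ......
After op 2 (move_left): buffer="ratsbv" (len 6), cursors c1@0 c2@0 c3@5, authorship ......
After op 3 (move_left): buffer="ratsbv" (len 6), cursors c1@0 c2@0 c3@4, authorship ......
After op 4 (delete): buffer="ratbv" (len 5), cursors c1@0 c2@0 c3@3, authorship .....
After op 5 (move_left): buffer="ratbv" (len 5), cursors c1@0 c2@0 c3@2, authorship .....
After op 6 (move_left): buffer="ratbv" (len 5), cursors c1@0 c2@0 c3@1, authorship .....
After op 7 (add_cursor(5)): buffer="ratbv" (len 5), cursors c1@0 c2@0 c3@1 c4@5, authorship .....
After op 8 (insert('b')): buffer="bbrbatbvb" (len 9), cursors c1@2 c2@2 c3@4 c4@9, authorship 12.3....4
Authorship (.=original, N=cursor N): 1 2 . 3 . . . . 4
Index 8: author = 4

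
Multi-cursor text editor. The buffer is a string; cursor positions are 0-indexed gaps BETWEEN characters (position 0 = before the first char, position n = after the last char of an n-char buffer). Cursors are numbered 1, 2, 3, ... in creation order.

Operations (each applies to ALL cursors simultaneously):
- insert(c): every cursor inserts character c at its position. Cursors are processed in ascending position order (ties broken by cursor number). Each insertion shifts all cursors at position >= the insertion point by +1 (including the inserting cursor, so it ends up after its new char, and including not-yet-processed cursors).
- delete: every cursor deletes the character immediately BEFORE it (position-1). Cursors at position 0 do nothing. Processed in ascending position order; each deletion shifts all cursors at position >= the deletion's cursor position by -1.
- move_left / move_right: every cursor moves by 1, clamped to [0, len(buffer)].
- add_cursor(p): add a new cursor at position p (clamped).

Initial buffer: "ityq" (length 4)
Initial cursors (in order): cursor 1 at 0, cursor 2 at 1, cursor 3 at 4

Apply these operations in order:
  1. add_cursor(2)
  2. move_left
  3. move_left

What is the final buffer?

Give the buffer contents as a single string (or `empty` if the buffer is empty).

After op 1 (add_cursor(2)): buffer="ityq" (len 4), cursors c1@0 c2@1 c4@2 c3@4, authorship ....
After op 2 (move_left): buffer="ityq" (len 4), cursors c1@0 c2@0 c4@1 c3@3, authorship ....
After op 3 (move_left): buffer="ityq" (len 4), cursors c1@0 c2@0 c4@0 c3@2, authorship ....

Answer: ityq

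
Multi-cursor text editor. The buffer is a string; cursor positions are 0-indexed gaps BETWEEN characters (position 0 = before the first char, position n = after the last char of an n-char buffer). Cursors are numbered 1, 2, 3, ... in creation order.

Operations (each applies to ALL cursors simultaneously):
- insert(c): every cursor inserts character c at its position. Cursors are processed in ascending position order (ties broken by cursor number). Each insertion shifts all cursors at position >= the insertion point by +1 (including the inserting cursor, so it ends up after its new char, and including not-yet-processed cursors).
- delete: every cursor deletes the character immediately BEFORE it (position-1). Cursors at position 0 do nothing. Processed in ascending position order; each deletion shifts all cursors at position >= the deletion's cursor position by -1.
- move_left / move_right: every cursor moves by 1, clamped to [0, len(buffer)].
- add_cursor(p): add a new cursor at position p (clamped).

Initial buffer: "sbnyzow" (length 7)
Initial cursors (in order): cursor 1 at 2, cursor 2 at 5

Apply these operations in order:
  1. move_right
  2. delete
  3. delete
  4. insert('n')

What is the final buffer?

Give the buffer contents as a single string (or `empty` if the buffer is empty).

After op 1 (move_right): buffer="sbnyzow" (len 7), cursors c1@3 c2@6, authorship .......
After op 2 (delete): buffer="sbyzw" (len 5), cursors c1@2 c2@4, authorship .....
After op 3 (delete): buffer="syw" (len 3), cursors c1@1 c2@2, authorship ...
After op 4 (insert('n')): buffer="snynw" (len 5), cursors c1@2 c2@4, authorship .1.2.

Answer: snynw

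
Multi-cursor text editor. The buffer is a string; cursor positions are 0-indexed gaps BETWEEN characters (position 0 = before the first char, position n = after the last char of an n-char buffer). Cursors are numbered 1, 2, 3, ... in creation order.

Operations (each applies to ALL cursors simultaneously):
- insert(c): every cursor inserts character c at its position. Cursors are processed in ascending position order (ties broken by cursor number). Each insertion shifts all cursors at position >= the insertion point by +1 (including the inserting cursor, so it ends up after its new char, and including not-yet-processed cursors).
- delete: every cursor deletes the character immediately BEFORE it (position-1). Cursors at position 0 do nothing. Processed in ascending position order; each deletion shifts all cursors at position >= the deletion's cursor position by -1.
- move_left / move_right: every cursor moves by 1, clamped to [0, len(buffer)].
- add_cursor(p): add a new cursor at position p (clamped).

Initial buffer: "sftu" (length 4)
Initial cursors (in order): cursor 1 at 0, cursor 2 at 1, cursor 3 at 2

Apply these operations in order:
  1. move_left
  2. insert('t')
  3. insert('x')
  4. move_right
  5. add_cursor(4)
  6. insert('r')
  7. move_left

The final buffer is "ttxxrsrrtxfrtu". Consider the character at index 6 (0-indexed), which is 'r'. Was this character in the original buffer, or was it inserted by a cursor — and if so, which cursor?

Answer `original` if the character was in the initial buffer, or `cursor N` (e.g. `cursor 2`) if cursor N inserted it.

Answer: cursor 1

Derivation:
After op 1 (move_left): buffer="sftu" (len 4), cursors c1@0 c2@0 c3@1, authorship ....
After op 2 (insert('t')): buffer="ttstftu" (len 7), cursors c1@2 c2@2 c3@4, authorship 12.3...
After op 3 (insert('x')): buffer="ttxxstxftu" (len 10), cursors c1@4 c2@4 c3@7, authorship 1212.33...
After op 4 (move_right): buffer="ttxxstxftu" (len 10), cursors c1@5 c2@5 c3@8, authorship 1212.33...
After op 5 (add_cursor(4)): buffer="ttxxstxftu" (len 10), cursors c4@4 c1@5 c2@5 c3@8, authorship 1212.33...
After op 6 (insert('r')): buffer="ttxxrsrrtxfrtu" (len 14), cursors c4@5 c1@8 c2@8 c3@12, authorship 12124.1233.3..
After op 7 (move_left): buffer="ttxxrsrrtxfrtu" (len 14), cursors c4@4 c1@7 c2@7 c3@11, authorship 12124.1233.3..
Authorship (.=original, N=cursor N): 1 2 1 2 4 . 1 2 3 3 . 3 . .
Index 6: author = 1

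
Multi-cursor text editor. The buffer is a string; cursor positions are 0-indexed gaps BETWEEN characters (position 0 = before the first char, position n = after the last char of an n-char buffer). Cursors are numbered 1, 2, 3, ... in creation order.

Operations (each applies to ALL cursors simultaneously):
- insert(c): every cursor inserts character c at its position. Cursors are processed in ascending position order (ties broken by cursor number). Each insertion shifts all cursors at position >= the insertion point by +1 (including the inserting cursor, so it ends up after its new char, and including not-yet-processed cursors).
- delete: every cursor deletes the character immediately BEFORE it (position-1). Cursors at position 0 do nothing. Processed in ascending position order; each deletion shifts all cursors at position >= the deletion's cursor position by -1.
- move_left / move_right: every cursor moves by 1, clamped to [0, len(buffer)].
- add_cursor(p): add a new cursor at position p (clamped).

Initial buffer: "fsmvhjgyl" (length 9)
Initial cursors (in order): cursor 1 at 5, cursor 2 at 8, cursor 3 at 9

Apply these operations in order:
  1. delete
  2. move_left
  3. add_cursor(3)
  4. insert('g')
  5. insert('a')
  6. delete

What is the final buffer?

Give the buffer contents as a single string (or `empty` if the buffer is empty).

After op 1 (delete): buffer="fsmvjg" (len 6), cursors c1@4 c2@6 c3@6, authorship ......
After op 2 (move_left): buffer="fsmvjg" (len 6), cursors c1@3 c2@5 c3@5, authorship ......
After op 3 (add_cursor(3)): buffer="fsmvjg" (len 6), cursors c1@3 c4@3 c2@5 c3@5, authorship ......
After op 4 (insert('g')): buffer="fsmggvjggg" (len 10), cursors c1@5 c4@5 c2@9 c3@9, authorship ...14..23.
After op 5 (insert('a')): buffer="fsmggaavjggaag" (len 14), cursors c1@7 c4@7 c2@13 c3@13, authorship ...1414..2323.
After op 6 (delete): buffer="fsmggvjggg" (len 10), cursors c1@5 c4@5 c2@9 c3@9, authorship ...14..23.

Answer: fsmggvjggg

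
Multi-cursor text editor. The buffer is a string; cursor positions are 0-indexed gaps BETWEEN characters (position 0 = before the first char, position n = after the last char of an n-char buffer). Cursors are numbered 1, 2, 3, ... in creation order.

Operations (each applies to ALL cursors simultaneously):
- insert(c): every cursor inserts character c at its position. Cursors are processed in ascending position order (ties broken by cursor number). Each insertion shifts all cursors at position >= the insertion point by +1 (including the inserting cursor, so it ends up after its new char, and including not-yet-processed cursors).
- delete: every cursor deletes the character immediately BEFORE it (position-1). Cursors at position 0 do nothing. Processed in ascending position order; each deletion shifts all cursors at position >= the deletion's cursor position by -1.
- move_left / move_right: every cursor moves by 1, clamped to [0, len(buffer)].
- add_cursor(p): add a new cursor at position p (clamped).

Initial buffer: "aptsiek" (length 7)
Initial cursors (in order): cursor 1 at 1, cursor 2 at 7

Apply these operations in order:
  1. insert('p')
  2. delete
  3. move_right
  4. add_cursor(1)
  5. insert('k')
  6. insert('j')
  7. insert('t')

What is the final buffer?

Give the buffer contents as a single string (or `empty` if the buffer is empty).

Answer: akjtpkjttsiekkjt

Derivation:
After op 1 (insert('p')): buffer="apptsiekp" (len 9), cursors c1@2 c2@9, authorship .1......2
After op 2 (delete): buffer="aptsiek" (len 7), cursors c1@1 c2@7, authorship .......
After op 3 (move_right): buffer="aptsiek" (len 7), cursors c1@2 c2@7, authorship .......
After op 4 (add_cursor(1)): buffer="aptsiek" (len 7), cursors c3@1 c1@2 c2@7, authorship .......
After op 5 (insert('k')): buffer="akpktsiekk" (len 10), cursors c3@2 c1@4 c2@10, authorship .3.1.....2
After op 6 (insert('j')): buffer="akjpkjtsiekkj" (len 13), cursors c3@3 c1@6 c2@13, authorship .33.11.....22
After op 7 (insert('t')): buffer="akjtpkjttsiekkjt" (len 16), cursors c3@4 c1@8 c2@16, authorship .333.111.....222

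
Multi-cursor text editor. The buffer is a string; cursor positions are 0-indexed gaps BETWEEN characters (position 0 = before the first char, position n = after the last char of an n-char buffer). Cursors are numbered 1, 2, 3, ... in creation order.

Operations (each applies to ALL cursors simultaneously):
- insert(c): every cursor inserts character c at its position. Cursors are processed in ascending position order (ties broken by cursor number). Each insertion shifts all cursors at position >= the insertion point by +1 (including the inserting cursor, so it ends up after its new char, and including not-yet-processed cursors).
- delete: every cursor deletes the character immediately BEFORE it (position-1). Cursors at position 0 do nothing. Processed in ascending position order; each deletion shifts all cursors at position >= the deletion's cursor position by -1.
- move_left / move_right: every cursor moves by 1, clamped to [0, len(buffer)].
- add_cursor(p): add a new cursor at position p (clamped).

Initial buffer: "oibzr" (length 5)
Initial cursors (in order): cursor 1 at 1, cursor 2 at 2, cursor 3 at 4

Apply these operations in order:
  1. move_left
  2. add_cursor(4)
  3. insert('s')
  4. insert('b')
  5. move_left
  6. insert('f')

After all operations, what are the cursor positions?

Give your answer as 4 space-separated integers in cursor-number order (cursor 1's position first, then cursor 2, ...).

Answer: 2 6 11 15

Derivation:
After op 1 (move_left): buffer="oibzr" (len 5), cursors c1@0 c2@1 c3@3, authorship .....
After op 2 (add_cursor(4)): buffer="oibzr" (len 5), cursors c1@0 c2@1 c3@3 c4@4, authorship .....
After op 3 (insert('s')): buffer="sosibszsr" (len 9), cursors c1@1 c2@3 c3@6 c4@8, authorship 1.2..3.4.
After op 4 (insert('b')): buffer="sbosbibsbzsbr" (len 13), cursors c1@2 c2@5 c3@9 c4@12, authorship 11.22..33.44.
After op 5 (move_left): buffer="sbosbibsbzsbr" (len 13), cursors c1@1 c2@4 c3@8 c4@11, authorship 11.22..33.44.
After op 6 (insert('f')): buffer="sfbosfbibsfbzsfbr" (len 17), cursors c1@2 c2@6 c3@11 c4@15, authorship 111.222..333.444.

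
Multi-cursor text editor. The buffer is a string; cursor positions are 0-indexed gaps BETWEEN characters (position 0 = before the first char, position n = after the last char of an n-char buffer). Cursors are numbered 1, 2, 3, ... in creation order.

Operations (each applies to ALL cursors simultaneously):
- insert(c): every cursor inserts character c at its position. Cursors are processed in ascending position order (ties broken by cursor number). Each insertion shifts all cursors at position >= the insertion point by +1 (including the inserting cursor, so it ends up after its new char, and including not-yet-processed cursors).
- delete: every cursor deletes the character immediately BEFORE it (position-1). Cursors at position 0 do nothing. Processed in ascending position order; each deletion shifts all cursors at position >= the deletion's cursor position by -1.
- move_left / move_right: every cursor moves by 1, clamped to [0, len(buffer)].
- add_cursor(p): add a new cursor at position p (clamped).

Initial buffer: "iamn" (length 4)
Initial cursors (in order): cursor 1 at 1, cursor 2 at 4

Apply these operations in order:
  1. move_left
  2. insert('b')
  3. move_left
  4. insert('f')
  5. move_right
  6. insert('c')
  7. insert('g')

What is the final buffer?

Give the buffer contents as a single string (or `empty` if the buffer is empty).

After op 1 (move_left): buffer="iamn" (len 4), cursors c1@0 c2@3, authorship ....
After op 2 (insert('b')): buffer="biambn" (len 6), cursors c1@1 c2@5, authorship 1...2.
After op 3 (move_left): buffer="biambn" (len 6), cursors c1@0 c2@4, authorship 1...2.
After op 4 (insert('f')): buffer="fbiamfbn" (len 8), cursors c1@1 c2@6, authorship 11...22.
After op 5 (move_right): buffer="fbiamfbn" (len 8), cursors c1@2 c2@7, authorship 11...22.
After op 6 (insert('c')): buffer="fbciamfbcn" (len 10), cursors c1@3 c2@9, authorship 111...222.
After op 7 (insert('g')): buffer="fbcgiamfbcgn" (len 12), cursors c1@4 c2@11, authorship 1111...2222.

Answer: fbcgiamfbcgn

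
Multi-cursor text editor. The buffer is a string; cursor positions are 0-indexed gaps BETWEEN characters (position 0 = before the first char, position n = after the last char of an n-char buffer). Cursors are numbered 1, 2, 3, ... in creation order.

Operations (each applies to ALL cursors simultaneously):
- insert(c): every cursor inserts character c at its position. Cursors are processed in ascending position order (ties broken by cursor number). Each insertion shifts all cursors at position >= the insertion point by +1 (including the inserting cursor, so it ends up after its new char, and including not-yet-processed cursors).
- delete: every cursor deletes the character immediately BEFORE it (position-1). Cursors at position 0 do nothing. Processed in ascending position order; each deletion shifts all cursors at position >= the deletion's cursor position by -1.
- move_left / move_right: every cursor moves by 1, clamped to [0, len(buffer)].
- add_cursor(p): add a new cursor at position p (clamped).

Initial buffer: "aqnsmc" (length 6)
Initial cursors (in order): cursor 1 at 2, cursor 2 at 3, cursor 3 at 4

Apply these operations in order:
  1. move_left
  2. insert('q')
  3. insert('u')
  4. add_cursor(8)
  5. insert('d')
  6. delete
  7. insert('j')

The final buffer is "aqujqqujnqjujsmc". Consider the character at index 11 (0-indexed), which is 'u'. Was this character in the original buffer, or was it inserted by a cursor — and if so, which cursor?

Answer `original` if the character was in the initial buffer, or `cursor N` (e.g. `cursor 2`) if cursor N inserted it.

After op 1 (move_left): buffer="aqnsmc" (len 6), cursors c1@1 c2@2 c3@3, authorship ......
After op 2 (insert('q')): buffer="aqqqnqsmc" (len 9), cursors c1@2 c2@4 c3@6, authorship .1.2.3...
After op 3 (insert('u')): buffer="aquqqunqusmc" (len 12), cursors c1@3 c2@6 c3@9, authorship .11.22.33...
After op 4 (add_cursor(8)): buffer="aquqqunqusmc" (len 12), cursors c1@3 c2@6 c4@8 c3@9, authorship .11.22.33...
After op 5 (insert('d')): buffer="aqudqqudnqdudsmc" (len 16), cursors c1@4 c2@8 c4@11 c3@13, authorship .111.222.3433...
After op 6 (delete): buffer="aquqqunqusmc" (len 12), cursors c1@3 c2@6 c4@8 c3@9, authorship .11.22.33...
After op 7 (insert('j')): buffer="aqujqqujnqjujsmc" (len 16), cursors c1@4 c2@8 c4@11 c3@13, authorship .111.222.3433...
Authorship (.=original, N=cursor N): . 1 1 1 . 2 2 2 . 3 4 3 3 . . .
Index 11: author = 3

Answer: cursor 3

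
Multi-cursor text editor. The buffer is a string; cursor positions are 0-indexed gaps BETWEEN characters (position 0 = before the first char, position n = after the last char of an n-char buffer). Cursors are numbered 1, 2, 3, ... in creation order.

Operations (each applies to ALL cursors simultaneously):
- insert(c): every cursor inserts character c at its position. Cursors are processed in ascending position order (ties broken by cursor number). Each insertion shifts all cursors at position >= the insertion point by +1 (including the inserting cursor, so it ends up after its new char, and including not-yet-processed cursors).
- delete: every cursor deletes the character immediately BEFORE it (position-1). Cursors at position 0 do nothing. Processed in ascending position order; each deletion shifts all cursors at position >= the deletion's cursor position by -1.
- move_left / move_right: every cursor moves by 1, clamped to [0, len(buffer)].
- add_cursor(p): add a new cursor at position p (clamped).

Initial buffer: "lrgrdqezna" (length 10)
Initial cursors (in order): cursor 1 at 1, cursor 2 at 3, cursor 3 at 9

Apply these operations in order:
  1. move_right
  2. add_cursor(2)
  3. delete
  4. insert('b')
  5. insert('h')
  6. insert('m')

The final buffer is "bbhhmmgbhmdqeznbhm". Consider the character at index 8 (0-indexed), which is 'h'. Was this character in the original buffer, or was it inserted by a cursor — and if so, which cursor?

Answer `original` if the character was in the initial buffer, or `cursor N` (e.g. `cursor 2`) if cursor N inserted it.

After op 1 (move_right): buffer="lrgrdqezna" (len 10), cursors c1@2 c2@4 c3@10, authorship ..........
After op 2 (add_cursor(2)): buffer="lrgrdqezna" (len 10), cursors c1@2 c4@2 c2@4 c3@10, authorship ..........
After op 3 (delete): buffer="gdqezn" (len 6), cursors c1@0 c4@0 c2@1 c3@6, authorship ......
After op 4 (insert('b')): buffer="bbgbdqeznb" (len 10), cursors c1@2 c4@2 c2@4 c3@10, authorship 14.2.....3
After op 5 (insert('h')): buffer="bbhhgbhdqeznbh" (len 14), cursors c1@4 c4@4 c2@7 c3@14, authorship 1414.22.....33
After op 6 (insert('m')): buffer="bbhhmmgbhmdqeznbhm" (len 18), cursors c1@6 c4@6 c2@10 c3@18, authorship 141414.222.....333
Authorship (.=original, N=cursor N): 1 4 1 4 1 4 . 2 2 2 . . . . . 3 3 3
Index 8: author = 2

Answer: cursor 2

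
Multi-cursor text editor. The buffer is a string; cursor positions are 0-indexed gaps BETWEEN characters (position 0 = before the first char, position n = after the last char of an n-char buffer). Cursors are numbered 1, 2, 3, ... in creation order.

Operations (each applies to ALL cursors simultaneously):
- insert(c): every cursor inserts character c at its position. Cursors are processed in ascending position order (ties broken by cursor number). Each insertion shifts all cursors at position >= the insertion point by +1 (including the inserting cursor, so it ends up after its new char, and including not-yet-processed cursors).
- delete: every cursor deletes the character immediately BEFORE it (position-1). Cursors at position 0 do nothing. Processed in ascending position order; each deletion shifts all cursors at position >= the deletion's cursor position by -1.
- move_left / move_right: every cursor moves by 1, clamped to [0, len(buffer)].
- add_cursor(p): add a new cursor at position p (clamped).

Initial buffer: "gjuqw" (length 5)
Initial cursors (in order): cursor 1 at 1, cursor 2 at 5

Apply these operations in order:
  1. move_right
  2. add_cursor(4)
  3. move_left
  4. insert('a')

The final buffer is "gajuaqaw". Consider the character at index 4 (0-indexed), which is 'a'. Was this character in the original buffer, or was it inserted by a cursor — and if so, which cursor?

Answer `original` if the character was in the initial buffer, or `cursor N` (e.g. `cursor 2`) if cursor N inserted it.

Answer: cursor 3

Derivation:
After op 1 (move_right): buffer="gjuqw" (len 5), cursors c1@2 c2@5, authorship .....
After op 2 (add_cursor(4)): buffer="gjuqw" (len 5), cursors c1@2 c3@4 c2@5, authorship .....
After op 3 (move_left): buffer="gjuqw" (len 5), cursors c1@1 c3@3 c2@4, authorship .....
After op 4 (insert('a')): buffer="gajuaqaw" (len 8), cursors c1@2 c3@5 c2@7, authorship .1..3.2.
Authorship (.=original, N=cursor N): . 1 . . 3 . 2 .
Index 4: author = 3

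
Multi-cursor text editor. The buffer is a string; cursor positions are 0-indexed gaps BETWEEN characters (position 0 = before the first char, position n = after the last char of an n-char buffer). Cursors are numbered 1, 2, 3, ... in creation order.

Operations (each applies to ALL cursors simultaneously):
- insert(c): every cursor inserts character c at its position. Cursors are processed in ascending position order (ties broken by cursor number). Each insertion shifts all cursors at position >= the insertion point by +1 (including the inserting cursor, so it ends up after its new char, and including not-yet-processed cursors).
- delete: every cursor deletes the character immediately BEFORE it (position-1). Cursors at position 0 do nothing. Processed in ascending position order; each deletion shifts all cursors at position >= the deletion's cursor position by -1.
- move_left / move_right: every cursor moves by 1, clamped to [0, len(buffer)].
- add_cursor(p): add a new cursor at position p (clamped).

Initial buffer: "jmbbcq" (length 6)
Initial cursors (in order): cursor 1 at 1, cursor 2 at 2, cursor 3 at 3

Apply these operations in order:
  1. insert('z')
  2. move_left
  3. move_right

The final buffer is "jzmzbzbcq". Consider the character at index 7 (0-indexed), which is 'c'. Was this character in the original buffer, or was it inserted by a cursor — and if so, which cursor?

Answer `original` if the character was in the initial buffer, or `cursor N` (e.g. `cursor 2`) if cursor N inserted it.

Answer: original

Derivation:
After op 1 (insert('z')): buffer="jzmzbzbcq" (len 9), cursors c1@2 c2@4 c3@6, authorship .1.2.3...
After op 2 (move_left): buffer="jzmzbzbcq" (len 9), cursors c1@1 c2@3 c3@5, authorship .1.2.3...
After op 3 (move_right): buffer="jzmzbzbcq" (len 9), cursors c1@2 c2@4 c3@6, authorship .1.2.3...
Authorship (.=original, N=cursor N): . 1 . 2 . 3 . . .
Index 7: author = original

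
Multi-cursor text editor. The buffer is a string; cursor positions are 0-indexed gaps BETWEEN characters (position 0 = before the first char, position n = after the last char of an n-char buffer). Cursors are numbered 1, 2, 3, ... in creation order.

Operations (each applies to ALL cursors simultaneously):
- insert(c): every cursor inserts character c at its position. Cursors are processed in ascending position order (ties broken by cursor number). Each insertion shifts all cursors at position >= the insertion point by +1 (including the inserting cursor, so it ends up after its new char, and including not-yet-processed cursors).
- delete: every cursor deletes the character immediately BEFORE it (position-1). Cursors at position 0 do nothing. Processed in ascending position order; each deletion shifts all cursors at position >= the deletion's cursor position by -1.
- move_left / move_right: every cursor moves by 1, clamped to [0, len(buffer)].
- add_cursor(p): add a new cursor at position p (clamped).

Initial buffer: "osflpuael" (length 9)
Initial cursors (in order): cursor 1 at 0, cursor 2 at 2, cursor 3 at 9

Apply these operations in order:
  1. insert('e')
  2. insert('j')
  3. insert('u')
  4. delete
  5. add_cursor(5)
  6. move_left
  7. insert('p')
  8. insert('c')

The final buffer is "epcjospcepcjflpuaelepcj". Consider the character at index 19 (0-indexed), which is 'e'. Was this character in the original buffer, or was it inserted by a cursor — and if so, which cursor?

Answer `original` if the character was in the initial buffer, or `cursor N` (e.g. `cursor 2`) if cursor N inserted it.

Answer: cursor 3

Derivation:
After op 1 (insert('e')): buffer="eoseflpuaele" (len 12), cursors c1@1 c2@4 c3@12, authorship 1..2.......3
After op 2 (insert('j')): buffer="ejosejflpuaelej" (len 15), cursors c1@2 c2@6 c3@15, authorship 11..22.......33
After op 3 (insert('u')): buffer="ejuosejuflpuaeleju" (len 18), cursors c1@3 c2@8 c3@18, authorship 111..222.......333
After op 4 (delete): buffer="ejosejflpuaelej" (len 15), cursors c1@2 c2@6 c3@15, authorship 11..22.......33
After op 5 (add_cursor(5)): buffer="ejosejflpuaelej" (len 15), cursors c1@2 c4@5 c2@6 c3@15, authorship 11..22.......33
After op 6 (move_left): buffer="ejosejflpuaelej" (len 15), cursors c1@1 c4@4 c2@5 c3@14, authorship 11..22.......33
After op 7 (insert('p')): buffer="epjospepjflpuaelepj" (len 19), cursors c1@2 c4@6 c2@8 c3@18, authorship 111..4222.......333
After op 8 (insert('c')): buffer="epcjospcepcjflpuaelepcj" (len 23), cursors c1@3 c4@8 c2@11 c3@22, authorship 1111..442222.......3333
Authorship (.=original, N=cursor N): 1 1 1 1 . . 4 4 2 2 2 2 . . . . . . . 3 3 3 3
Index 19: author = 3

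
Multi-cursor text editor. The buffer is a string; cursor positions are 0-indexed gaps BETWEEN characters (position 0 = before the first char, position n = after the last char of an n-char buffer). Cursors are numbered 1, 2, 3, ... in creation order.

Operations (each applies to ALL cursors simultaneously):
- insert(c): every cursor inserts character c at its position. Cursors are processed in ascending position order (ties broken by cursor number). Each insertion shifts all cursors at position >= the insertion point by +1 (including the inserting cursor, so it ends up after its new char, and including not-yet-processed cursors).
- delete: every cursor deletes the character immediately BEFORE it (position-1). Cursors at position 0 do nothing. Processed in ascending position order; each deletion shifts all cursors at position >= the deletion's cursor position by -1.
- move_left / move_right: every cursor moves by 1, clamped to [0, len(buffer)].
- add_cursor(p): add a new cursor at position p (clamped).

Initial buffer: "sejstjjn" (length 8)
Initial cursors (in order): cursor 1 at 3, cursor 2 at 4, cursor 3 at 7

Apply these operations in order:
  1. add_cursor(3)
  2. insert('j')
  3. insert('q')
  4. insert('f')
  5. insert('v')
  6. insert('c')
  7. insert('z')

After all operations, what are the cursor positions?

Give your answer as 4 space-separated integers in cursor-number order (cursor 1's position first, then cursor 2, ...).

After op 1 (add_cursor(3)): buffer="sejstjjn" (len 8), cursors c1@3 c4@3 c2@4 c3@7, authorship ........
After op 2 (insert('j')): buffer="sejjjsjtjjjn" (len 12), cursors c1@5 c4@5 c2@7 c3@11, authorship ...14.2...3.
After op 3 (insert('q')): buffer="sejjjqqsjqtjjjqn" (len 16), cursors c1@7 c4@7 c2@10 c3@15, authorship ...1414.22...33.
After op 4 (insert('f')): buffer="sejjjqqffsjqftjjjqfn" (len 20), cursors c1@9 c4@9 c2@13 c3@19, authorship ...141414.222...333.
After op 5 (insert('v')): buffer="sejjjqqffvvsjqfvtjjjqfvn" (len 24), cursors c1@11 c4@11 c2@16 c3@23, authorship ...14141414.2222...3333.
After op 6 (insert('c')): buffer="sejjjqqffvvccsjqfvctjjjqfvcn" (len 28), cursors c1@13 c4@13 c2@19 c3@27, authorship ...1414141414.22222...33333.
After op 7 (insert('z')): buffer="sejjjqqffvvcczzsjqfvcztjjjqfvczn" (len 32), cursors c1@15 c4@15 c2@22 c3@31, authorship ...141414141414.222222...333333.

Answer: 15 22 31 15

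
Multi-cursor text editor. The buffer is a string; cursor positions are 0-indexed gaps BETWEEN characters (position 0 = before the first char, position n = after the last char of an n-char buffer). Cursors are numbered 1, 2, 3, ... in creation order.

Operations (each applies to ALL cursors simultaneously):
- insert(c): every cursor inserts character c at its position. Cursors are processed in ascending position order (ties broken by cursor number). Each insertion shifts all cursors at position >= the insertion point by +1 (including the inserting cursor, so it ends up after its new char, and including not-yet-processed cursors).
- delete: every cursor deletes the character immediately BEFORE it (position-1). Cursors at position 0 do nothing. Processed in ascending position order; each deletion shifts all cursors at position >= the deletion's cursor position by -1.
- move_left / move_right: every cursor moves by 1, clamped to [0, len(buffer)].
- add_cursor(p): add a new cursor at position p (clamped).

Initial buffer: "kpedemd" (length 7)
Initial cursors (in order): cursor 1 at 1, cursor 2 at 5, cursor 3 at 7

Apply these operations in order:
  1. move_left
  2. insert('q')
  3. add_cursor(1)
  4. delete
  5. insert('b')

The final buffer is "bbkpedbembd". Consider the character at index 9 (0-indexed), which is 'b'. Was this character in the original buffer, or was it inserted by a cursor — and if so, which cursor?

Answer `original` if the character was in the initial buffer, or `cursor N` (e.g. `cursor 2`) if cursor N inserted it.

Answer: cursor 3

Derivation:
After op 1 (move_left): buffer="kpedemd" (len 7), cursors c1@0 c2@4 c3@6, authorship .......
After op 2 (insert('q')): buffer="qkpedqemqd" (len 10), cursors c1@1 c2@6 c3@9, authorship 1....2..3.
After op 3 (add_cursor(1)): buffer="qkpedqemqd" (len 10), cursors c1@1 c4@1 c2@6 c3@9, authorship 1....2..3.
After op 4 (delete): buffer="kpedemd" (len 7), cursors c1@0 c4@0 c2@4 c3@6, authorship .......
After op 5 (insert('b')): buffer="bbkpedbembd" (len 11), cursors c1@2 c4@2 c2@7 c3@10, authorship 14....2..3.
Authorship (.=original, N=cursor N): 1 4 . . . . 2 . . 3 .
Index 9: author = 3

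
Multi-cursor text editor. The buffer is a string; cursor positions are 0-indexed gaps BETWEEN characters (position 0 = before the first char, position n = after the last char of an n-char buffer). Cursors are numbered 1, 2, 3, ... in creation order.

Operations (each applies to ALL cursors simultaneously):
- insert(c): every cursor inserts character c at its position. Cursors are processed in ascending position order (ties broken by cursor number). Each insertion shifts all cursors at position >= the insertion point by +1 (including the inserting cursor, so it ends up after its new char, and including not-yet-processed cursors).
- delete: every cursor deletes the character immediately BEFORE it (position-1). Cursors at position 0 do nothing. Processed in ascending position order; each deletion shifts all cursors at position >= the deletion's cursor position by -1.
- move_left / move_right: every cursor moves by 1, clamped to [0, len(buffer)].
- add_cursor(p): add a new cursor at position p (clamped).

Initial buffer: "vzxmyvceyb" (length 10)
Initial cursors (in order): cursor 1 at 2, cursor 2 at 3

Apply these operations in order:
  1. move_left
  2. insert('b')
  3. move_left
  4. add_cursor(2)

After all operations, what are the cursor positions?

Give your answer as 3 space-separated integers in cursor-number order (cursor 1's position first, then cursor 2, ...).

After op 1 (move_left): buffer="vzxmyvceyb" (len 10), cursors c1@1 c2@2, authorship ..........
After op 2 (insert('b')): buffer="vbzbxmyvceyb" (len 12), cursors c1@2 c2@4, authorship .1.2........
After op 3 (move_left): buffer="vbzbxmyvceyb" (len 12), cursors c1@1 c2@3, authorship .1.2........
After op 4 (add_cursor(2)): buffer="vbzbxmyvceyb" (len 12), cursors c1@1 c3@2 c2@3, authorship .1.2........

Answer: 1 3 2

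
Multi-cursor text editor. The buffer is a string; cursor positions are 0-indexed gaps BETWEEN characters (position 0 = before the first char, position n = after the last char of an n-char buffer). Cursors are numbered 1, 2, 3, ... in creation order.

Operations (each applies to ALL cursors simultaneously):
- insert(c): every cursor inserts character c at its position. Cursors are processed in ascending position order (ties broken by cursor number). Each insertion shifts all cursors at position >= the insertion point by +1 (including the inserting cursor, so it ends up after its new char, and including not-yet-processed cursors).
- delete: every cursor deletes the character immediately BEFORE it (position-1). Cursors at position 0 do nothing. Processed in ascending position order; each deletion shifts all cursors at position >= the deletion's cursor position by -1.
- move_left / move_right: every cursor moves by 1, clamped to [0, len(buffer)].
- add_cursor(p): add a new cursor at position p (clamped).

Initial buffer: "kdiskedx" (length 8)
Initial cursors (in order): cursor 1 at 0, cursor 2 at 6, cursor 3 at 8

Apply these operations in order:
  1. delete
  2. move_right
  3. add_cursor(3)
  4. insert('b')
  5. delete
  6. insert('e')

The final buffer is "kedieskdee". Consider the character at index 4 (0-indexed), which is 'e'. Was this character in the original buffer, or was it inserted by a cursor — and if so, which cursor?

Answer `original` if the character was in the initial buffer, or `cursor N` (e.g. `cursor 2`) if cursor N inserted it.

Answer: cursor 4

Derivation:
After op 1 (delete): buffer="kdiskd" (len 6), cursors c1@0 c2@5 c3@6, authorship ......
After op 2 (move_right): buffer="kdiskd" (len 6), cursors c1@1 c2@6 c3@6, authorship ......
After op 3 (add_cursor(3)): buffer="kdiskd" (len 6), cursors c1@1 c4@3 c2@6 c3@6, authorship ......
After op 4 (insert('b')): buffer="kbdibskdbb" (len 10), cursors c1@2 c4@5 c2@10 c3@10, authorship .1..4...23
After op 5 (delete): buffer="kdiskd" (len 6), cursors c1@1 c4@3 c2@6 c3@6, authorship ......
After op 6 (insert('e')): buffer="kedieskdee" (len 10), cursors c1@2 c4@5 c2@10 c3@10, authorship .1..4...23
Authorship (.=original, N=cursor N): . 1 . . 4 . . . 2 3
Index 4: author = 4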